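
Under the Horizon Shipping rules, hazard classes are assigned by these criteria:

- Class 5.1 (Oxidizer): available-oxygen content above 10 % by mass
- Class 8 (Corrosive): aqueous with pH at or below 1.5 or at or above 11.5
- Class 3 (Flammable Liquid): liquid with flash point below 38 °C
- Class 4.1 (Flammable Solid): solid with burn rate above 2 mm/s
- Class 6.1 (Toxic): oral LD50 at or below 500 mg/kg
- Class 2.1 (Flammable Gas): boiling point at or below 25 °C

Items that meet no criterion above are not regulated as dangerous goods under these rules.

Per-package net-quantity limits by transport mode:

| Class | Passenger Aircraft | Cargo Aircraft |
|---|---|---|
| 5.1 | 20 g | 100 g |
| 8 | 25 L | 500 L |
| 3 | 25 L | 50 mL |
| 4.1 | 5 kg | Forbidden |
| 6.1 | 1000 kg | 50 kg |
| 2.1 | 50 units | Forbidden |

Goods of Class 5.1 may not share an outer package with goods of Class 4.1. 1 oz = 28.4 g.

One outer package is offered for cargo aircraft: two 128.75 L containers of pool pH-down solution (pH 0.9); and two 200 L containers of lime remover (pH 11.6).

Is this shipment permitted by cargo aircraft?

No

Pool pH-down solution: pH 0.9 ≤ 1.5 → Class 8 (Corrosive).
With pH 11.6 (≥ 11.5), the lime remover falls in Class 8.
Total Class 8: (two 128.75 L containers = 257.5 L) + (two 200 L containers = 400 L) = 657.5 L.
657.5 L exceeds the cargo aircraft limit of 500 L for Class 8.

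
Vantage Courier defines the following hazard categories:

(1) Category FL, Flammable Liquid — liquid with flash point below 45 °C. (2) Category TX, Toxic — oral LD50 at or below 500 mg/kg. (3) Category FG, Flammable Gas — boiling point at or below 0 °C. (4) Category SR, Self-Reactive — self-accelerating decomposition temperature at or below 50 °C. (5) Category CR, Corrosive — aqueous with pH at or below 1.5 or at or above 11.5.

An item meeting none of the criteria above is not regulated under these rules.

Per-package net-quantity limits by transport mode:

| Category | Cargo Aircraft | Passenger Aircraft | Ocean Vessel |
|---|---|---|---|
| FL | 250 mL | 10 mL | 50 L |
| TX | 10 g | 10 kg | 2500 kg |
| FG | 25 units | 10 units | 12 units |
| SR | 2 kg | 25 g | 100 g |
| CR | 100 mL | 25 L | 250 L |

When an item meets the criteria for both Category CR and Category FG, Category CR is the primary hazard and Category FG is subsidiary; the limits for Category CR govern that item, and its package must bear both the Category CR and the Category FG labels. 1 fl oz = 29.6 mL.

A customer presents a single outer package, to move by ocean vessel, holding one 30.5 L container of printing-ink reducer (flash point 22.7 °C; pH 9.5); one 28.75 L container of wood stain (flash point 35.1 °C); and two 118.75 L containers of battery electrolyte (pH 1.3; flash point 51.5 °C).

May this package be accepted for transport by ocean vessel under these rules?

Printing-ink reducer: flash point 22.7 °C < 45 °C → Category FL (Flammable Liquid).
Flash point 35.1 °C meets the Category FL criterion (Flammable Liquid), so the wood stain is Category FL.
With pH 1.3 (≤ 1.5), the battery electrolyte falls in Category CR.
Category FL net quantity: 30.5 L + 28.75 L = 59.25 L.
59.25 L > 50 L (ocean vessel limit, Category FL) — over the limit.
Category CR quantity: two 118.75 L containers = 237.5 L.
237.5 L is within the ocean vessel limit of 250 L for Category CR.

No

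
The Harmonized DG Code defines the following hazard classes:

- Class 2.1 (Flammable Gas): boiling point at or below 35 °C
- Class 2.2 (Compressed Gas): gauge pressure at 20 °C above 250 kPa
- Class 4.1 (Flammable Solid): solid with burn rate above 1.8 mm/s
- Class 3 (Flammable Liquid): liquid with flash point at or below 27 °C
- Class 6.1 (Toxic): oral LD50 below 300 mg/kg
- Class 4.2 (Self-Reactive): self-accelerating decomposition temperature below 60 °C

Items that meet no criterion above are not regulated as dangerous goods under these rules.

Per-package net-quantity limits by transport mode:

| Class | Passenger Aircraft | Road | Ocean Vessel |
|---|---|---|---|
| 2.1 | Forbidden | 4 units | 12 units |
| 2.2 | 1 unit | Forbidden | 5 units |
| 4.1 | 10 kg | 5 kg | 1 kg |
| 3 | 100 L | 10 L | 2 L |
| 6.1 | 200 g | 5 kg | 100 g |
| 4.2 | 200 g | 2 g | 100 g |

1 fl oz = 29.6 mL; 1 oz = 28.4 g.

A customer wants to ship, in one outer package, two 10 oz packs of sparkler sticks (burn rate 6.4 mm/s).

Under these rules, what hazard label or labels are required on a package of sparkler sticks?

Class 4.1

The sparkler sticks have burn rate 6.4 mm/s, which is > 1.8 mm/s, so they are Class 4.1 (Flammable Solid).
Only the Class 4.1 label is required.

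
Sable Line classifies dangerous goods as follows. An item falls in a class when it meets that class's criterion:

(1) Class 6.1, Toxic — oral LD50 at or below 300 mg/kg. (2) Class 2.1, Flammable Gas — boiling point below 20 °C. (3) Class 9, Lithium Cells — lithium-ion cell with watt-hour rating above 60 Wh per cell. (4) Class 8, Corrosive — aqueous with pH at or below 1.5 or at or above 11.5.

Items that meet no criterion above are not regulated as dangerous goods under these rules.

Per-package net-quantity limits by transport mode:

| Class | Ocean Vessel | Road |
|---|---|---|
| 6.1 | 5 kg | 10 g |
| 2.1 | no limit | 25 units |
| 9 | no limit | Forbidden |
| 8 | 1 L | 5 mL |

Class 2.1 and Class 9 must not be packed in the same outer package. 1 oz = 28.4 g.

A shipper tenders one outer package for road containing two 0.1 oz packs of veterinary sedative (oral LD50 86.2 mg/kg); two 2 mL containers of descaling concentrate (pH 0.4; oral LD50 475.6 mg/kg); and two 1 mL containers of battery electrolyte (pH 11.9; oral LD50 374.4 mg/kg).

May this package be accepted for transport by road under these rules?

No

The veterinary sedative has oral LD50 86.2 mg/kg, which is ≤ 300 mg/kg, so it is Class 6.1 (Toxic).
pH 0.4 meets the Class 8 criterion (Corrosive), so the descaling concentrate is Class 8.
With pH 11.9 (≥ 11.5), the battery electrolyte falls in Class 8.
Total Class 8: (two 2 mL containers = 4 mL) + (two 1 mL containers = 2 mL) = 6 mL.
6 mL exceeds the road limit of 5 mL for Class 8.
Class 6.1 quantity: two 0.1 oz packs = 5.68 g.
That is within the Class 6.1 road limit of 10 g.
The segregation rule (Class 2.1 with Class 9) does not apply to Class 8 with Class 6.1.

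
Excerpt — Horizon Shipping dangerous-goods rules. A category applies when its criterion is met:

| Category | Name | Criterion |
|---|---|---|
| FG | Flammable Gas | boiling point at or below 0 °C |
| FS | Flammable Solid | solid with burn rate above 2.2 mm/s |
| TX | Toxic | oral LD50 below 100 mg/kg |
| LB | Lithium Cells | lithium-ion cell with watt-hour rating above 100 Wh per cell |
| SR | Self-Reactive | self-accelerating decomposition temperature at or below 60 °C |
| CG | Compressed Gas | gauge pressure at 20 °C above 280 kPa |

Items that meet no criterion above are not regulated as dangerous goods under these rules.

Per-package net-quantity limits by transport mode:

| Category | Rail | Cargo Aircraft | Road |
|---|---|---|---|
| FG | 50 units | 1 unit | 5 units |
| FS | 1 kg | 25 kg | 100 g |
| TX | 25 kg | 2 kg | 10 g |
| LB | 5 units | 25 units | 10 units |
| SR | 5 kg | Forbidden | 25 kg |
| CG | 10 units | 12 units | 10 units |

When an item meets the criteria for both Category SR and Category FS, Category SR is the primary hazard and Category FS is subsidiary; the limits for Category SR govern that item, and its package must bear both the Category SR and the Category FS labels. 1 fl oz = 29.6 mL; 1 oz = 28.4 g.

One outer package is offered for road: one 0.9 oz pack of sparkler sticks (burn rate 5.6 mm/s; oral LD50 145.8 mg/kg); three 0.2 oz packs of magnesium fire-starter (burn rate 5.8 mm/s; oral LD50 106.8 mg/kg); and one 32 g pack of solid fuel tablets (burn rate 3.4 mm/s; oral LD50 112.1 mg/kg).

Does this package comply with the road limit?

Yes

Burn rate 5.6 mm/s meets the Category FS criterion (Flammable Solid), so the sparkler sticks are Category FS.
Burn rate 5.8 mm/s meets the Category FS criterion (Flammable Solid), so the magnesium fire-starter is Category FS.
With burn rate 3.4 mm/s (> 2.2 mm/s), the solid fuel tablets fall in Category FS.
Total Category FS: (one 0.9 oz pack = 25.56 g) + (three 0.2 oz packs = 17.04 g) + 32 g = 74.6 g.
74.6 g ≤ 100 g (road limit, Category FS) — within limit.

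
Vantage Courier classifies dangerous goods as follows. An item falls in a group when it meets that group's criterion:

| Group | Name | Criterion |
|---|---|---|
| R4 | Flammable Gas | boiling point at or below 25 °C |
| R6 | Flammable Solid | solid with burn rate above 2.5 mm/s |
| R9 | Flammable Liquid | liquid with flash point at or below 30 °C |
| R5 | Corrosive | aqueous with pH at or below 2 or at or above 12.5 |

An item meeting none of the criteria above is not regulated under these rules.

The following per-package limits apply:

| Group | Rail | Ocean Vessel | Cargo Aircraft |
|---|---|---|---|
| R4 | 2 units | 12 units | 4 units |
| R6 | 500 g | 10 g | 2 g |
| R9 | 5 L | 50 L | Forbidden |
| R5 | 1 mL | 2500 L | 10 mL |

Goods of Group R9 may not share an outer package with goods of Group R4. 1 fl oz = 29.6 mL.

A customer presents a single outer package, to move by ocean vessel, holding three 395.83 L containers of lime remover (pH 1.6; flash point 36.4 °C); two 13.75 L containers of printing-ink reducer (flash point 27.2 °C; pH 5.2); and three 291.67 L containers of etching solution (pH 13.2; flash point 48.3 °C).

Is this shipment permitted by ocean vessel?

The lime remover has pH 1.6, which is ≤ 2, so it is Group R5 (Corrosive).
Flash point 27.2 °C meets the Group R9 criterion (Flammable Liquid), so the printing-ink reducer is Group R9.
The etching solution has pH 13.2, which is ≥ 12.5, so it is Group R5 (Corrosive).
Group R9 quantity: two 13.75 L containers = 27.5 L.
That is within the Group R9 ocean vessel limit of 50 L.
Group R5 net quantity: (three 395.83 L containers = 1187.49 L) + (three 291.67 L containers = 875.01 L) = 2062.5 L.
2062.5 L ≤ 2500 L (ocean vessel limit, Group R5) — within limit.
The segregation rule (Group R9 with Group R4) does not apply to Group R9 with Group R5.
Every hazard group is within its ocean vessel limit and no segregation rule is violated.

Yes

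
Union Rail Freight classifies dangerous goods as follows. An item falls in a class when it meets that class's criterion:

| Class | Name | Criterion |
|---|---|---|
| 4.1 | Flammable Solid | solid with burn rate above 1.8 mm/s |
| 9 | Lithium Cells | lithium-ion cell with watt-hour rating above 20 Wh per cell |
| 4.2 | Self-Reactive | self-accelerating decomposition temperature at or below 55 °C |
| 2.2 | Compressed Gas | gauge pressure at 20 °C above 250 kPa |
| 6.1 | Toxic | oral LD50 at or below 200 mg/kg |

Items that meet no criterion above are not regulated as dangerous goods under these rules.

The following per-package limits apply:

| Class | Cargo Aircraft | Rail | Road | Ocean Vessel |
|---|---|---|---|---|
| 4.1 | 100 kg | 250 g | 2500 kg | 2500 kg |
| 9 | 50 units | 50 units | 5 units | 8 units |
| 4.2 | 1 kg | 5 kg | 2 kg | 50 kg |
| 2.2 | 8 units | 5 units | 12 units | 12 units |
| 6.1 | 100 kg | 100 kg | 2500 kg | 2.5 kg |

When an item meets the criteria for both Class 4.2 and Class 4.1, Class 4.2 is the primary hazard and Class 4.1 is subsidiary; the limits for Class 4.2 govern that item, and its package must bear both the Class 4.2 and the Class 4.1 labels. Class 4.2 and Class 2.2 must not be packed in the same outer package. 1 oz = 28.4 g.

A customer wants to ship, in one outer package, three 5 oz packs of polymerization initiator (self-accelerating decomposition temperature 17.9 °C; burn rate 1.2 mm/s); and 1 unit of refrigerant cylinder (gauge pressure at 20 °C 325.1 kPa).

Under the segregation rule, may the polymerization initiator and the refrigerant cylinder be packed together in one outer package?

No

Polymerization initiator: self-accelerating decomposition temperature 17.9 °C ≤ 55 °C → Class 4.2 (Self-Reactive).
Gauge pressure at 20 °C 325.1 kPa meets the Class 2.2 criterion (Compressed Gas), so the refrigerant cylinder is Class 2.2.
Class 4.2 and Class 2.2 may not share an outer package.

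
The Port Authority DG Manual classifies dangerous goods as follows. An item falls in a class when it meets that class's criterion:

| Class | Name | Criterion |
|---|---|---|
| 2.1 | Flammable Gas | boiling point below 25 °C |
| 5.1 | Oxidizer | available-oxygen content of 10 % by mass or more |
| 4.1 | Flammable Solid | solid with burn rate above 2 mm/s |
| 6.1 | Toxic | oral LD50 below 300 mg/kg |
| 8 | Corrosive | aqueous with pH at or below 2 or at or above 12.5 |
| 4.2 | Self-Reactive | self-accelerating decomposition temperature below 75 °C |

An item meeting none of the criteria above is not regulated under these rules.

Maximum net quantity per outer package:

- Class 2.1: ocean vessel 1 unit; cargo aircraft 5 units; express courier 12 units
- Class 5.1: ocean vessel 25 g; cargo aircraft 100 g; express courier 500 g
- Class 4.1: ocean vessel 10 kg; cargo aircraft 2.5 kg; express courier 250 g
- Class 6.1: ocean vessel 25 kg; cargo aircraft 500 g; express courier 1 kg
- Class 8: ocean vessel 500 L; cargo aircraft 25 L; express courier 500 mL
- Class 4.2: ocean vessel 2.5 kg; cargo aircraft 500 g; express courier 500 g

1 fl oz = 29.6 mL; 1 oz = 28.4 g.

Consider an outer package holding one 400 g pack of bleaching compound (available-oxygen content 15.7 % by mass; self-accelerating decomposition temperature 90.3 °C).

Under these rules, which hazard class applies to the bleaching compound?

Class 5.1

Bleaching compound: available-oxygen content 15.7 % by mass ≥ 10 % by mass → Class 5.1 (Oxidizer).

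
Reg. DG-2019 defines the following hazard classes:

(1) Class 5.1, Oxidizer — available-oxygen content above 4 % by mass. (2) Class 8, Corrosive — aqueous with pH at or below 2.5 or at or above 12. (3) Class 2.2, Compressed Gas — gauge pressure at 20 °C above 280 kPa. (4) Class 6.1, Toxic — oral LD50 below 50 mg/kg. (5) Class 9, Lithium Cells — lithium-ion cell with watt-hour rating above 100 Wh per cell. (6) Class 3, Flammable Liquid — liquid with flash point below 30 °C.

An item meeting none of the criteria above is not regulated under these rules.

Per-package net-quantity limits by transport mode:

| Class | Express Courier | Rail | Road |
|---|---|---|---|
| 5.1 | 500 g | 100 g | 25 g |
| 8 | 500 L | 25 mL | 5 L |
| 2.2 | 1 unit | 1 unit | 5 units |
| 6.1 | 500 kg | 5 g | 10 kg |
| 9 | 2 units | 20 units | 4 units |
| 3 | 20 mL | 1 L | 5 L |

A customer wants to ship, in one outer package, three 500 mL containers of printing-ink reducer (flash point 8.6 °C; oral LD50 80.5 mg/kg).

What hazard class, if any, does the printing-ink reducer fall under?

Class 3

Flash point 8.6 °C meets the Class 3 criterion (Flammable Liquid), so the printing-ink reducer is Class 3.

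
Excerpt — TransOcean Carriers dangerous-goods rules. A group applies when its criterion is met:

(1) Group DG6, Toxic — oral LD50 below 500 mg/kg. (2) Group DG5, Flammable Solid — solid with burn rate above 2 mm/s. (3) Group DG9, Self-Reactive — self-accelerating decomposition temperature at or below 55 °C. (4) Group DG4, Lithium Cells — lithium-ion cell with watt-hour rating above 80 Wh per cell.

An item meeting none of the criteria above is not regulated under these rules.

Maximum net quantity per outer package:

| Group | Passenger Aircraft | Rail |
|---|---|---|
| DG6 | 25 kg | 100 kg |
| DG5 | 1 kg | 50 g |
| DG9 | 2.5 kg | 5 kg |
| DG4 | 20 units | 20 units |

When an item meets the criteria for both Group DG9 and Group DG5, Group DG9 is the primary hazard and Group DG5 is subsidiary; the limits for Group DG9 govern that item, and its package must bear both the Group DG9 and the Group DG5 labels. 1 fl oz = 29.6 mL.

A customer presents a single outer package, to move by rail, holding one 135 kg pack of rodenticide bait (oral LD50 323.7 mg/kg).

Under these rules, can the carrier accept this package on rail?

No

Rodenticide bait: oral LD50 323.7 mg/kg < 500 mg/kg → Group DG6 (Toxic).
Group DG6 quantity: 135 kg.
135 kg > 100 kg (rail limit, Group DG6) — over the limit.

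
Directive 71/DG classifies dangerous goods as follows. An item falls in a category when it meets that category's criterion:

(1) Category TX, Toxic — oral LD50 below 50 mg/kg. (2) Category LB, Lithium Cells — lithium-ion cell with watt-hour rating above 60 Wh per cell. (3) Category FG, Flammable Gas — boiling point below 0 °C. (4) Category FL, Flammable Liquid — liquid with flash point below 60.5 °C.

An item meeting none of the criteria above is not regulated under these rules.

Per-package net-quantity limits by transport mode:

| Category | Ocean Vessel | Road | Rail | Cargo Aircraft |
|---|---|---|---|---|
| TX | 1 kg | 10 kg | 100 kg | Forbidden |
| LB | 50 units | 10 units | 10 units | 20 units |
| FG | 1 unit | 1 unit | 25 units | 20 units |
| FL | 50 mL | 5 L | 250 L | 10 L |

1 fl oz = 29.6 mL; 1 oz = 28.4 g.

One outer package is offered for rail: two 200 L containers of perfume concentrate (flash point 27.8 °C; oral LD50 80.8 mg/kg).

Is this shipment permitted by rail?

Perfume concentrate: flash point 27.8 °C < 60.5 °C → Category FL (Flammable Liquid).
Category FL quantity: two 200 L containers = 400 L.
That exceeds the Category FL rail limit of 250 L.

No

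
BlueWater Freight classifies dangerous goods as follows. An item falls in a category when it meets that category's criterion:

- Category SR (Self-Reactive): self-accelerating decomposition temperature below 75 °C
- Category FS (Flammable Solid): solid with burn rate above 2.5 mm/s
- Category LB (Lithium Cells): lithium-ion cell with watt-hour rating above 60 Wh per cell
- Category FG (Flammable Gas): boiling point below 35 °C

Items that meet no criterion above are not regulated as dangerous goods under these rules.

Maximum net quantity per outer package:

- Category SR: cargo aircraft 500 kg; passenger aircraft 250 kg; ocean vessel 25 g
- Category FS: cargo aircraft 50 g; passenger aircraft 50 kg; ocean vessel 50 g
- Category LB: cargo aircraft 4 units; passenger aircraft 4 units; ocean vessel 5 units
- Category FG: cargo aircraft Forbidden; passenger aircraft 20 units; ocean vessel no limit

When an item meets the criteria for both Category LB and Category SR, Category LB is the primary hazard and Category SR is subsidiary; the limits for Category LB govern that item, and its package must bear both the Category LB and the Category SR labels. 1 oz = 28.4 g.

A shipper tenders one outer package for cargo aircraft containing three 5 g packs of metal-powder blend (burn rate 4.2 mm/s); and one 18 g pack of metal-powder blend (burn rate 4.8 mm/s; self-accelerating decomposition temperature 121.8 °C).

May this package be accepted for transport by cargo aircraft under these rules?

With burn rate 4.2 mm/s (> 2.5 mm/s), the metal-powder blend falls in Category FS.
The metal-powder blend has burn rate 4.8 mm/s, which is > 2.5 mm/s, so it is Category FS (Flammable Solid).
Total Category FS: (three 5 g packs = 15 g) + 18 g = 33 g.
33 g is within the cargo aircraft limit of 50 g for Category FS.

Yes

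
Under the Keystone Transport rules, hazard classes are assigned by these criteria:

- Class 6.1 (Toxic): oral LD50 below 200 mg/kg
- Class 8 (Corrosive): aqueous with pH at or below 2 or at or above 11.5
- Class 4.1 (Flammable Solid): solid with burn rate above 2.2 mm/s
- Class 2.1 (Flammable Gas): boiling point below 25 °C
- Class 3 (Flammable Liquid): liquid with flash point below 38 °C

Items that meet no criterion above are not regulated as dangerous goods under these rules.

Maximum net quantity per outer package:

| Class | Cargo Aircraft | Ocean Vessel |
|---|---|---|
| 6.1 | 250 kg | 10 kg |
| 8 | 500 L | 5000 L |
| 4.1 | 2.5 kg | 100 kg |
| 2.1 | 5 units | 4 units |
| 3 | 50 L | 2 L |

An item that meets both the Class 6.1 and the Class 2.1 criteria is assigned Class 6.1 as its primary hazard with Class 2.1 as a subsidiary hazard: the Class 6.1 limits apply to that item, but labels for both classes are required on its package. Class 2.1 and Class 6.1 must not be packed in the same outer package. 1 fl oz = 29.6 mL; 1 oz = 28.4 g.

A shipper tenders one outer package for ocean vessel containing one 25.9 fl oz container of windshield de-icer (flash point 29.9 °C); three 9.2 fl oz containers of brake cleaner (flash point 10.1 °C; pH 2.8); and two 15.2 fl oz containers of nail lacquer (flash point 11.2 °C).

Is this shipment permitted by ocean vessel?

The windshield de-icer has flash point 29.9 °C, which is < 38 °C, so it is Class 3 (Flammable Liquid).
Brake cleaner: flash point 10.1 °C < 38 °C → Class 3 (Flammable Liquid).
With flash point 11.2 °C (< 38 °C), the nail lacquer falls in Class 3.
Class 3 net quantity: (one 25.9 fl oz container = 766.64 mL) + (three 9.2 fl oz containers = 816.96 mL) + (two 15.2 fl oz containers = 899.84 mL) = 2483.44 mL.
2483.44 mL > 2 L (ocean vessel limit, Class 3) — over the limit.

No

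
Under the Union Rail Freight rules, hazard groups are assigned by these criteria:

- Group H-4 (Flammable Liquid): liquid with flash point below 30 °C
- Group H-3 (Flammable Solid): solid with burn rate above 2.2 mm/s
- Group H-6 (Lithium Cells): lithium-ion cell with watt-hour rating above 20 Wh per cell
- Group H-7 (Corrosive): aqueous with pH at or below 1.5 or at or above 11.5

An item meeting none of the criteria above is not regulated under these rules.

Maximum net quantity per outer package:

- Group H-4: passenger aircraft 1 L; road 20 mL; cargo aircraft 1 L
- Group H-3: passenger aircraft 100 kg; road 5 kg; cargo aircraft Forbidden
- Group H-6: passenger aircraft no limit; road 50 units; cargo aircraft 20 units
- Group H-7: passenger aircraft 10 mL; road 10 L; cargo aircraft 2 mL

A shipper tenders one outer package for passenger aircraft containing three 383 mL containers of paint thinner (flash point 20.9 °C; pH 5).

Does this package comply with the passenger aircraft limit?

Flash point 20.9 °C meets the Group H-4 criterion (Flammable Liquid), so the paint thinner is Group H-4.
Group H-4 quantity: three 383 mL containers = 1.149 L.
That exceeds the Group H-4 passenger aircraft limit of 1 L.

No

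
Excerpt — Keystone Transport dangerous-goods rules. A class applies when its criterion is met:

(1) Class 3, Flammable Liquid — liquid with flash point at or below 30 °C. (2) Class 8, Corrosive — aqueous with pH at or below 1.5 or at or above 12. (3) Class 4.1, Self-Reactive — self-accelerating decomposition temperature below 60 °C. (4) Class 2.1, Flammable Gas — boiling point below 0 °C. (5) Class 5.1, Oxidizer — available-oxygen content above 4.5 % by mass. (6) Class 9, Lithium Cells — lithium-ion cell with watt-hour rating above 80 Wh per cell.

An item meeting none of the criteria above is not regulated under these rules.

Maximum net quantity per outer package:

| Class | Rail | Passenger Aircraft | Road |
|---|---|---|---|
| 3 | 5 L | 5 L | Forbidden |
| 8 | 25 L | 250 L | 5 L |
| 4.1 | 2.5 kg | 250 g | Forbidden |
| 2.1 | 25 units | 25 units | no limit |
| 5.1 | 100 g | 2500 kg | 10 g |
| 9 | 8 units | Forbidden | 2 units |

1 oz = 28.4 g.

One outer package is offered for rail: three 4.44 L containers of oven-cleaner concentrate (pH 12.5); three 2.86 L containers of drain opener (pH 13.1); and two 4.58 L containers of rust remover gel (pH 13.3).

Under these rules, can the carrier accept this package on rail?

No

pH 12.5 meets the Class 8 criterion (Corrosive), so the oven-cleaner concentrate is Class 8.
pH 13.1 meets the Class 8 criterion (Corrosive), so the drain opener is Class 8.
With pH 13.3 (≥ 12), the rust remover gel falls in Class 8.
Total Class 8: (three 4.44 L containers = 13.32 L) + (three 2.86 L containers = 8.58 L) + (two 4.58 L containers = 9.16 L) = 31.06 L.
31.06 L exceeds the rail limit of 25 L for Class 8.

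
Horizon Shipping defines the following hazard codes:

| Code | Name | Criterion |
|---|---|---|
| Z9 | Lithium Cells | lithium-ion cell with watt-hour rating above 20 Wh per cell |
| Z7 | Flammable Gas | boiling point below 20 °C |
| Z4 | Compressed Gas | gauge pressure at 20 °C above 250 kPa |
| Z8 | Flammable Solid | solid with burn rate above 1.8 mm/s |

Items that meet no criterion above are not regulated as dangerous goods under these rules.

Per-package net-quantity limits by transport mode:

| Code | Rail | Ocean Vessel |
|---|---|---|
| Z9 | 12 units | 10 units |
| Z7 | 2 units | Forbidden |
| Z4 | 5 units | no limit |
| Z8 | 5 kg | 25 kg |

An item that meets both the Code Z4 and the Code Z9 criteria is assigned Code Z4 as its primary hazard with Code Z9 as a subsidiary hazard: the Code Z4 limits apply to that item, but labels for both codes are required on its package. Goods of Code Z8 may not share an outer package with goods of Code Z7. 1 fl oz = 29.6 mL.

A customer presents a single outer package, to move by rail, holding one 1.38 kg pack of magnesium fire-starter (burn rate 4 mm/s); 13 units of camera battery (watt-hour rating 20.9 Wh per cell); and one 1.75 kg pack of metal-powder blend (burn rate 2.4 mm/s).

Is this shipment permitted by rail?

Burn rate 4 mm/s meets the Code Z8 criterion (Flammable Solid), so the magnesium fire-starter is Code Z8.
Camera battery: watt-hour rating 20.9 Wh per cell > 20 Wh per cell → Code Z9 (Lithium Cells).
The metal-powder blend has burn rate 2.4 mm/s, which is > 1.8 mm/s, so it is Code Z8 (Flammable Solid).
Code Z9 quantity: 13 units.
13 units exceeds the rail limit of 12 units for Code Z9.
Total Code Z8: 1.38 kg + 1.75 kg = 3.13 kg.
That is within the Code Z8 rail limit of 5 kg.
The segregation rule (Code Z8 with Code Z7) does not apply to Code Z9 with Code Z8.

No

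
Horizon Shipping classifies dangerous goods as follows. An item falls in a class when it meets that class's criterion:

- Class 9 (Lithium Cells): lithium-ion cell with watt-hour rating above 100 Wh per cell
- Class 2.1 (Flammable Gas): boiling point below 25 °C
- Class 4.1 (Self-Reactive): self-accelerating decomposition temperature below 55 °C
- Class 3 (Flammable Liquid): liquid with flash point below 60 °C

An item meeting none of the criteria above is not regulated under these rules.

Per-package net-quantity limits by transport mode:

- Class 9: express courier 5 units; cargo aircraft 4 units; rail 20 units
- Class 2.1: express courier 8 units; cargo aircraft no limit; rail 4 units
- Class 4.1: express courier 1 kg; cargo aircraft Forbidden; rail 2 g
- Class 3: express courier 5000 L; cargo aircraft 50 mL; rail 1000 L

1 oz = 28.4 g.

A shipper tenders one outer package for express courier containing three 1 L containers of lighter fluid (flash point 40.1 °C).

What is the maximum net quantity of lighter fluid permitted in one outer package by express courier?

5000 L

The lighter fluid has flash point 40.1 °C, which is < 60 °C, so it is Class 3 (Flammable Liquid).
The express courier limit for Class 3 is 5000 L.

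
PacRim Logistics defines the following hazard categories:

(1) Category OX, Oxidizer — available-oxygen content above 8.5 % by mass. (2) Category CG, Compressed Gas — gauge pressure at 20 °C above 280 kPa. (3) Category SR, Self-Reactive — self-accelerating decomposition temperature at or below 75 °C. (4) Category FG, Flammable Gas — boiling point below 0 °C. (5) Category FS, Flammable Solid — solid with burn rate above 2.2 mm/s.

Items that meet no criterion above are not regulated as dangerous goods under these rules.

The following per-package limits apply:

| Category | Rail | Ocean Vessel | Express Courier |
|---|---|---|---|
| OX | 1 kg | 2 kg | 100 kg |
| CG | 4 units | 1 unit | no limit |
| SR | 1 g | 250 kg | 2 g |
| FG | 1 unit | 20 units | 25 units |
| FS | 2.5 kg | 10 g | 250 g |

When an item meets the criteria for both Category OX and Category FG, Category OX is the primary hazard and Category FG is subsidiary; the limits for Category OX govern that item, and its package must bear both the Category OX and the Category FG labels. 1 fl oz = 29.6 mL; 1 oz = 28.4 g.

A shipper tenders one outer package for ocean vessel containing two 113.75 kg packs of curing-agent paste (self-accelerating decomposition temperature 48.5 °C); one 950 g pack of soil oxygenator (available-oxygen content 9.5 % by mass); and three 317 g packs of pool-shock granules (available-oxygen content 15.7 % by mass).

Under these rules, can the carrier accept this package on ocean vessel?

With self-accelerating decomposition temperature 48.5 °C (≤ 75 °C), the curing-agent paste falls in Category SR.
Soil oxygenator: available-oxygen content 9.5 % by mass > 8.5 % by mass → Category OX (Oxidizer).
The pool-shock granules have available-oxygen content 15.7 % by mass, which is > 8.5 % by mass, so they are Category OX (Oxidizer).
Total Category OX: 950 g + (three 317 g packs = 951 g) = 1.901 kg.
1.901 kg ≤ 2 kg (ocean vessel limit, Category OX) — within limit.
Category SR quantity: two 113.75 kg packs = 227.5 kg.
That is within the Category SR ocean vessel limit of 250 kg.
Every hazard category is within its ocean vessel limit and no segregation rule is violated.

Yes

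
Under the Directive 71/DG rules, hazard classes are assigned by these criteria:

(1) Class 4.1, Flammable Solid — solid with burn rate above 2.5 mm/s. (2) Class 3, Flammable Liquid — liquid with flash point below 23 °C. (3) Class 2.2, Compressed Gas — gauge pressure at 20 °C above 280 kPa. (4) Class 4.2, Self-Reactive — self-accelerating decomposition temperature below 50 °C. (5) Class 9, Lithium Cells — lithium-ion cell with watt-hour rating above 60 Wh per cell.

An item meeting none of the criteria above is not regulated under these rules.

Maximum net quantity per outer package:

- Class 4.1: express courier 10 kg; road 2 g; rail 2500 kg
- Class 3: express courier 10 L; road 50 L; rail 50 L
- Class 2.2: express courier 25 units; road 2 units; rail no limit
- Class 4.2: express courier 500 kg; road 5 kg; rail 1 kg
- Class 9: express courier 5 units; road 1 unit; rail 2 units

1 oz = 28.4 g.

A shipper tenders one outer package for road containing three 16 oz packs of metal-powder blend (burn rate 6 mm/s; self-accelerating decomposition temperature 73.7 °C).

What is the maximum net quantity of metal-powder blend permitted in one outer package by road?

Metal-powder blend: burn rate 6 mm/s > 2.5 mm/s → Class 4.1 (Flammable Solid).
The road limit for Class 4.1 is 2 g.

2 g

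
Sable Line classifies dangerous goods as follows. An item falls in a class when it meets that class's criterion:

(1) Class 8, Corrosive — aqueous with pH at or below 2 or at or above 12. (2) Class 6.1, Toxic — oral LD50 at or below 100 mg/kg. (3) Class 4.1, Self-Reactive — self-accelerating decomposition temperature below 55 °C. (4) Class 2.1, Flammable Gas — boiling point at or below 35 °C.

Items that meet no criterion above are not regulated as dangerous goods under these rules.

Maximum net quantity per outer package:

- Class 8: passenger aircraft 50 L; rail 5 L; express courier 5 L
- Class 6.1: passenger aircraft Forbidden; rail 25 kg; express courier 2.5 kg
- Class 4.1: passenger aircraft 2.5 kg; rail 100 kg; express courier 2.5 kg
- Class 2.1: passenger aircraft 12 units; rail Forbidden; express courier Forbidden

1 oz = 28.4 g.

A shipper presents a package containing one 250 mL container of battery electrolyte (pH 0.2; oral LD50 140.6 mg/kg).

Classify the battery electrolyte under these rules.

Class 8

The battery electrolyte has pH 0.2, which is ≤ 2, so it is Class 8 (Corrosive).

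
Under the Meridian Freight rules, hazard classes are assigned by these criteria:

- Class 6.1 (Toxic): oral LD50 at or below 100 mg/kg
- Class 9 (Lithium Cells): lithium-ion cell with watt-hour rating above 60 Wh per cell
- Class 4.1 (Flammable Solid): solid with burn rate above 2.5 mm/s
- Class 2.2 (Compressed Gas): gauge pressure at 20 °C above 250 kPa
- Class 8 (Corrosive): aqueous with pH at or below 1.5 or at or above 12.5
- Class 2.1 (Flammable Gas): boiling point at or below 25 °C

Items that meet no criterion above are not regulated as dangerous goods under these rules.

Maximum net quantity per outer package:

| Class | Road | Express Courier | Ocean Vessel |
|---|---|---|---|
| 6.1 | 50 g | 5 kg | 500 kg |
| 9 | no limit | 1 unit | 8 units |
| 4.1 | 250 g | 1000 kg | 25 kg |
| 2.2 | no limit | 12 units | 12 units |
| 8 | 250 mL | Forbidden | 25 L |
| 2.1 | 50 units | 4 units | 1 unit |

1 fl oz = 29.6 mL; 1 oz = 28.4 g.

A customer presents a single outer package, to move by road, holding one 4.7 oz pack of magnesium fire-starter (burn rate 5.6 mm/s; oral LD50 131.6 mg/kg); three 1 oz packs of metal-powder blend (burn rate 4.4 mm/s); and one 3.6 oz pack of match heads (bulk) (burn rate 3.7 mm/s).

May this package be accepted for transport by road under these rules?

No

The magnesium fire-starter has burn rate 5.6 mm/s, which is > 2.5 mm/s, so it is Class 4.1 (Flammable Solid).
The metal-powder blend has burn rate 4.4 mm/s, which is > 2.5 mm/s, so it is Class 4.1 (Flammable Solid).
With burn rate 3.7 mm/s (> 2.5 mm/s), the match heads (bulk) fall in Class 4.1.
Total Class 4.1: (one 4.7 oz pack = 133.48 g) + (three 1 oz packs = 85.2 g) + (one 3.6 oz pack = 102.24 g) = 320.92 g.
320.92 g exceeds the road limit of 250 g for Class 4.1.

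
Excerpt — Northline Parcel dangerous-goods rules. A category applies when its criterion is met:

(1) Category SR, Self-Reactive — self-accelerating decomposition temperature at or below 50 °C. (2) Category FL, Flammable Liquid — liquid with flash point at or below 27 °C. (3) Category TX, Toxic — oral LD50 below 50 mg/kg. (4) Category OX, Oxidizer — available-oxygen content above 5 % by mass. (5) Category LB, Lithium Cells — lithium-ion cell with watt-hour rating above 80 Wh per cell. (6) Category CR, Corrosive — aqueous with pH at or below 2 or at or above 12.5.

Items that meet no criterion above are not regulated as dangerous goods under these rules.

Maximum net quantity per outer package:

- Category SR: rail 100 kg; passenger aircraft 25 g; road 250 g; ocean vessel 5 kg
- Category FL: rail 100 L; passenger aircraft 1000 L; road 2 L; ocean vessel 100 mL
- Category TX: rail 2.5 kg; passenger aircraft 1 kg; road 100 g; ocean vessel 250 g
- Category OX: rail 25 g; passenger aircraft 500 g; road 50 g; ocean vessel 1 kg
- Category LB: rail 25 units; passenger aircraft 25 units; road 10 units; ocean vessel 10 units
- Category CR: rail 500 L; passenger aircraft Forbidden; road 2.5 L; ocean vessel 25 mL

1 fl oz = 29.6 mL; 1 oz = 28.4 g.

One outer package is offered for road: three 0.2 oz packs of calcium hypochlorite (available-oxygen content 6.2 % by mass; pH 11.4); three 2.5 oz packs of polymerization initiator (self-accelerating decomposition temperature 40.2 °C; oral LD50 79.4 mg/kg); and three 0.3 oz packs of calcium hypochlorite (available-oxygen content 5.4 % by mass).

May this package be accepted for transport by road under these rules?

Calcium hypochlorite: available-oxygen content 6.2 % by mass > 5 % by mass → Category OX (Oxidizer).
Self-accelerating decomposition temperature 40.2 °C meets the Category SR criterion (Self-Reactive), so the polymerization initiator is Category SR.
Available-oxygen content 5.4 % by mass meets the Category OX criterion (Oxidizer), so the calcium hypochlorite is Category OX.
Category SR quantity: three 2.5 oz packs = 213 g.
213 g ≤ 250 g (road limit, Category SR) — within limit.
Category OX net quantity: (three 0.2 oz packs = 17.04 g) + (three 0.3 oz packs = 25.56 g) = 42.6 g.
42.6 g ≤ 50 g (road limit, Category OX) — within limit.
Every hazard category is within its road limit and no segregation rule is violated.

Yes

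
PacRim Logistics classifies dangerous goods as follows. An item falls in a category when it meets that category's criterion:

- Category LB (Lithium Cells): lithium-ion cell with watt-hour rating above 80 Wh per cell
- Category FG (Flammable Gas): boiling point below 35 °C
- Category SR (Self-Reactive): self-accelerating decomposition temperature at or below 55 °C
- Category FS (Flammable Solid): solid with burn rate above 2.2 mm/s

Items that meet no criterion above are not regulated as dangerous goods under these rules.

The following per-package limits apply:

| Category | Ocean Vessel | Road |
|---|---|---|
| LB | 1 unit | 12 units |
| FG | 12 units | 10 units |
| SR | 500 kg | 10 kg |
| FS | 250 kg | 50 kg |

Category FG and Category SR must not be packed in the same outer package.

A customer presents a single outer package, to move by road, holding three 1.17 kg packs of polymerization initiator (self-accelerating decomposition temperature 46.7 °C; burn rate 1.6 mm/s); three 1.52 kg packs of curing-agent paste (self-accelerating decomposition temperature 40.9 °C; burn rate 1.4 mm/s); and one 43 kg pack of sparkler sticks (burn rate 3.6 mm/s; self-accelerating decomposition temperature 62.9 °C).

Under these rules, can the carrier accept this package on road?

Polymerization initiator: self-accelerating decomposition temperature 46.7 °C ≤ 55 °C → Category SR (Self-Reactive).
With self-accelerating decomposition temperature 40.9 °C (≤ 55 °C), the curing-agent paste falls in Category SR.
Burn rate 3.6 mm/s meets the Category FS criterion (Flammable Solid), so the sparkler sticks are Category FS.
Category SR net quantity: (three 1.17 kg packs = 3.51 kg) + (three 1.52 kg packs = 4.56 kg) = 8.07 kg.
8.07 kg is within the road limit of 10 kg for Category SR.
Category FS quantity: 43 kg.
43 kg ≤ 50 kg (road limit, Category FS) — within limit.
The segregation rule (Category FG with Category SR) does not apply to Category SR with Category FS.
Every hazard category is within its road limit and no segregation rule is violated.

Yes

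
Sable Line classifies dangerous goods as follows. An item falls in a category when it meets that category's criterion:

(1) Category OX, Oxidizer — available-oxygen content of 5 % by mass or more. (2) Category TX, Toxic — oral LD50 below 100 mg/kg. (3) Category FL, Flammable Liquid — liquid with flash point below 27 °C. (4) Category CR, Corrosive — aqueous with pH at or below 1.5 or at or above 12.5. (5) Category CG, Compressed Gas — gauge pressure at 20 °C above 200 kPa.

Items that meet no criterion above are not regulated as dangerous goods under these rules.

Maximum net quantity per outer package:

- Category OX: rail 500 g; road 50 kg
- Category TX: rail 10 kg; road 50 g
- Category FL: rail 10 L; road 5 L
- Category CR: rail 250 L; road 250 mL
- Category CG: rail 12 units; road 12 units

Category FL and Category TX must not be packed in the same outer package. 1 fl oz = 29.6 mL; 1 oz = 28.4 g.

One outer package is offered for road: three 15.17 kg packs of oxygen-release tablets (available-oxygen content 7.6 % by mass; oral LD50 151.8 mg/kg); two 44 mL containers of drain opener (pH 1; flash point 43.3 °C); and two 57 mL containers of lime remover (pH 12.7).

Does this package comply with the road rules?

Yes

Available-oxygen content 7.6 % by mass meets the Category OX criterion (Oxidizer), so the oxygen-release tablets are Category OX.
pH 1 meets the Category CR criterion (Corrosive), so the drain opener is Category CR.
pH 12.7 meets the Category CR criterion (Corrosive), so the lime remover is Category CR.
Category CR net quantity: (two 44 mL containers = 88 mL) + (two 57 mL containers = 114 mL) = 202 mL.
That is within the Category CR road limit of 250 mL.
Category OX quantity: three 15.17 kg packs = 45.51 kg.
45.51 kg is within the road limit of 50 kg for Category OX.
The segregation rule (Category FL with Category TX) does not apply to Category CR with Category OX.
Every hazard category is within its road limit and no segregation rule is violated.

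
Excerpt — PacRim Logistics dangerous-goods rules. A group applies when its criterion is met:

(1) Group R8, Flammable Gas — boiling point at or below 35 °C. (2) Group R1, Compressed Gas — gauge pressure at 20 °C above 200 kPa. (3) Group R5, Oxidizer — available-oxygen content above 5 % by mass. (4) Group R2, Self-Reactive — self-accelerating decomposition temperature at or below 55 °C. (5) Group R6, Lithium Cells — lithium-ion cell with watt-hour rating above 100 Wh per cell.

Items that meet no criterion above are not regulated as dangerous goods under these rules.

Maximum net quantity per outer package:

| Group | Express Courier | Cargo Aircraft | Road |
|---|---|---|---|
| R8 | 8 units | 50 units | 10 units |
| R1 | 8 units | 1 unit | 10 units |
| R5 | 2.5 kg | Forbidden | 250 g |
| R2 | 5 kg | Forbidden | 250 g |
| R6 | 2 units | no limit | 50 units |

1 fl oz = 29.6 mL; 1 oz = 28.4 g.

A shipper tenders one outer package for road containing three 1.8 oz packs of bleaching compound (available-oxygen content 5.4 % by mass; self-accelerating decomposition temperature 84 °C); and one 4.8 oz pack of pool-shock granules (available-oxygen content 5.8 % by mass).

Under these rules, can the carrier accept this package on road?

No

The bleaching compound has available-oxygen content 5.4 % by mass, which is > 5 % by mass, so it is Group R5 (Oxidizer).
With available-oxygen content 5.8 % by mass (> 5 % by mass), the pool-shock granules fall in Group R5.
Group R5 net quantity: (three 1.8 oz packs = 153.36 g) + (one 4.8 oz pack = 136.32 g) = 289.68 g.
289.68 g > 250 g (road limit, Group R5) — over the limit.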